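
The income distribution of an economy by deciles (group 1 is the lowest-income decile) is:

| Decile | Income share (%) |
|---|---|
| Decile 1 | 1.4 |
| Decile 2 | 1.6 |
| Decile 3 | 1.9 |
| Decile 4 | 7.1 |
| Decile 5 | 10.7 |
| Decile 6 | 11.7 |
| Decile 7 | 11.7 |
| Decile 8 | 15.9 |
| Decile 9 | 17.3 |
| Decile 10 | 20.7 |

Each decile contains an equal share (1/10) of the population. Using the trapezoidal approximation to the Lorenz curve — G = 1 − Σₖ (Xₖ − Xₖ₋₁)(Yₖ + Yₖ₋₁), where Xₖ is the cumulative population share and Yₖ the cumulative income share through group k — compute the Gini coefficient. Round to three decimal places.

Cumulative income shares Yₖ: 0.0140, 0.0300, 0.0490, 0.1200, 0.2270, 0.3440, 0.4610, 0.6200, 0.7930, 1.0000
Σ (Xₖ−Xₖ₋₁)(Yₖ+Yₖ₋₁) = (1/10)(0.0140+0.0000) + (1/10)(0.0300+0.0140) + (1/10)(0.0490+0.0300) + (1/10)(0.1200+0.0490) + (1/10)(0.2270+0.1200) + (1/10)(0.3440+0.2270) + (1/10)(0.4610+0.3440) + (1/10)(0.6200+0.4610) + (1/10)(0.7930+0.6200) + (1/10)(1.0000+0.7930)
  = 0.0014 + 0.0044 + 0.0079 + 0.0169 + 0.0347 + 0.0571 + 0.0805 + 0.1081 + 0.1413 + 0.1793 = 0.6316
G = 1 − 0.6316 = 0.3684

0.368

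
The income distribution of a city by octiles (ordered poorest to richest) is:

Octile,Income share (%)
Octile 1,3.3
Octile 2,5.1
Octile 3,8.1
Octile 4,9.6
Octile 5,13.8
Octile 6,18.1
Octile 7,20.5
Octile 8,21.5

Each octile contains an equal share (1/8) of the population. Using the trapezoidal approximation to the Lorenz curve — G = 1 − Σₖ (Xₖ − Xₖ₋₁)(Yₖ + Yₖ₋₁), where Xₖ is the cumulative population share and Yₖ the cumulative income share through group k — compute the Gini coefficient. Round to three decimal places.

Cumulative income shares Yₖ: 0.0330, 0.0840, 0.1650, 0.2610, 0.3990, 0.5800, 0.7850, 1.0000
Σ (Xₖ−Xₖ₋₁)(Yₖ+Yₖ₋₁) = (1/8)(0.0330+0.0000) + (1/8)(0.0840+0.0330) + (1/8)(0.1650+0.0840) + (1/8)(0.2610+0.1650) + (1/8)(0.3990+0.2610) + (1/8)(0.5800+0.3990) + (1/8)(0.7850+0.5800) + (1/8)(1.0000+0.7850)
  = 0.0041 + 0.0146 + 0.0311 + 0.0532 + 0.0825 + 0.1224 + 0.1706 + 0.2231 = 0.7018
G = 1 − 0.7018 = 0.2982

0.298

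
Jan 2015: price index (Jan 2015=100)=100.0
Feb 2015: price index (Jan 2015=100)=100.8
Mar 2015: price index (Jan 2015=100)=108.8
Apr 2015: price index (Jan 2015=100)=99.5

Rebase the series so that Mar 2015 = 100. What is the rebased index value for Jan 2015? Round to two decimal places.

Rebased(Jan 2015) = 100.0 / 108.8 × 100 = 91.9118

91.91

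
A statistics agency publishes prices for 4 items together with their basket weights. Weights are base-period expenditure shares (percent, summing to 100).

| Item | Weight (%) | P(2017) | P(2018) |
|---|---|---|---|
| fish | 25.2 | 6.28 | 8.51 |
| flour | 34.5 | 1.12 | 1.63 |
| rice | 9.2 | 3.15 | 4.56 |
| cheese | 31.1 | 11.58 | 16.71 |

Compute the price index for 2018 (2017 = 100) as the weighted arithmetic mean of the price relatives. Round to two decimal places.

142.55

fish: 25.2 × (8.51/6.28) = 25.2 × 1.355096 = 34.1484
flour: 34.5 × (1.63/1.12) = 34.5 × 1.455357 = 50.2098
rice: 9.2 × (4.56/3.15) = 9.2 × 1.447619 = 13.3181
cheese: 31.1 × (16.71/11.58) = 31.1 × 1.443005 = 44.8775
Index = Σ wᵢ·(p₁ᵢ/p₀ᵢ) = 34.1484 + 50.2098 + 13.3181 + 44.8775 = 142.5538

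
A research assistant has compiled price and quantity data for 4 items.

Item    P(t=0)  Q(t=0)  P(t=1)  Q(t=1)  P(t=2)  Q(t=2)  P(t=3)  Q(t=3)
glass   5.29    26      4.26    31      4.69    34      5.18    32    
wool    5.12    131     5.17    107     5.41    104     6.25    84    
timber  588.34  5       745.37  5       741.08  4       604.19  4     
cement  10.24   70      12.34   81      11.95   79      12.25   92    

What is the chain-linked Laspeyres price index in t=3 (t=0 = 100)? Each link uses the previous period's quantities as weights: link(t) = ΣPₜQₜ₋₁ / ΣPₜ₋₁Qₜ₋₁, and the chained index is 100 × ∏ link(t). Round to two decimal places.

Link t=0→t=1:
ΣP(t=1)Q(t=0) = 4.26×26 + 5.17×131 + 745.37×5 + 12.34×70 = 110.76 + 677.27 + 3726.85 + 863.8 = 5378.68
ΣP(t=0)Q(t=0) = 5.29×26 + 5.12×131 + 588.34×5 + 10.24×70 = 137.54 + 670.72 + 2941.7 + 716.8 = 4466.76
link = 5378.68/4466.76 = 1.204157
Link t=1→t=2:
ΣP(t=2)Q(t=1) = 4.69×31 + 5.41×107 + 741.08×5 + 11.95×81 = 145.39 + 578.87 + 3705.4 + 967.95 = 5397.61
ΣP(t=1)Q(t=1) = 4.26×31 + 5.17×107 + 745.37×5 + 12.34×81 = 132.06 + 553.19 + 3726.85 + 999.54 = 5411.64
link = 5397.61/5411.64 = 0.997407
Link t=2→t=3:
ΣP(t=3)Q(t=2) = 5.18×34 + 6.25×104 + 604.19×4 + 12.25×79 = 176.12 + 650 + 2416.76 + 967.75 = 4210.63
ΣP(t=2)Q(t=2) = 4.69×34 + 5.41×104 + 741.08×4 + 11.95×79 = 159.46 + 562.64 + 2964.32 + 944.05 = 4630.47
link = 4210.63/4630.47 = 0.909331
Chained index = 100 × 1.204157 × 0.997407 × 0.909331 = 109.2138

109.21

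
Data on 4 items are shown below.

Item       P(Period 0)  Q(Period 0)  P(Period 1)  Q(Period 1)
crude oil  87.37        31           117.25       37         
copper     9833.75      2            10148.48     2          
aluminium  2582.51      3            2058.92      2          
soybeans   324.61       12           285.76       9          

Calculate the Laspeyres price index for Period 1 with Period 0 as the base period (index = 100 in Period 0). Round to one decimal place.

98.6

Laspeyres price index uses base-period quantities as weights.
ΣP(Period 1)·Q(Period 0) = 117.25×31 + 10148.48×2 + 2058.92×3 + 285.76×12 = 3634.75 + 20296.96 + 6176.76 + 3429.12 = 33537.59
ΣP(Period 0)·Q(Period 0) = 87.37×31 + 9833.75×2 + 2582.51×3 + 324.61×12 = 2708.47 + 19667.5 + 7747.53 + 3895.32 = 34018.82
Index = 33537.59 / 34018.82 × 100 = 98.5854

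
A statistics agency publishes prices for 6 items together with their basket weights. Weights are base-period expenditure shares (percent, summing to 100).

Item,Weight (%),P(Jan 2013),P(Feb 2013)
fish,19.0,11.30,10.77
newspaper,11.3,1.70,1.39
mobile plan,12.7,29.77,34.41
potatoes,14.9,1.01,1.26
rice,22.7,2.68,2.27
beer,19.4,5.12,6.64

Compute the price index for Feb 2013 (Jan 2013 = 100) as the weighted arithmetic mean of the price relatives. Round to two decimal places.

105.00

fish: 19.0 × (10.77/11.30) = 19.0 × 0.953097 = 18.1088
newspaper: 11.3 × (1.39/1.70) = 11.3 × 0.817647 = 9.2394
mobile plan: 12.7 × (34.41/29.77) = 12.7 × 1.155862 = 14.6794
potatoes: 14.9 × (1.26/1.01) = 14.9 × 1.247525 = 18.5881
rice: 22.7 × (2.27/2.68) = 22.7 × 0.847015 = 19.2272
beer: 19.4 × (6.64/5.12) = 19.4 × 1.296875 = 25.1594
Index = Σ wᵢ·(p₁ᵢ/p₀ᵢ) = 18.1088 + 9.2394 + 14.6794 + 18.5881 + 19.2272 + 25.1594 = 105.0024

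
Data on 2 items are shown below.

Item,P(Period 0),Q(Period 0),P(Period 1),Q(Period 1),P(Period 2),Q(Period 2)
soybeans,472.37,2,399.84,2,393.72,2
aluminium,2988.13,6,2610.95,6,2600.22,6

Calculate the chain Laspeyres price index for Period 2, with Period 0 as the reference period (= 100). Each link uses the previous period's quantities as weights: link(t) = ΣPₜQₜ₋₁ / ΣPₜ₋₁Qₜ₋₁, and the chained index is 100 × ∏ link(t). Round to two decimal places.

Link Period 0→Period 1:
ΣP(Period 1)Q(Period 0) = 399.84×2 + 2610.95×6 = 799.68 + 15665.7 = 16465.38
ΣP(Period 0)Q(Period 0) = 472.37×2 + 2988.13×6 = 944.74 + 17928.78 = 18873.52
link = 16465.38/18873.52 = 0.872406
Link Period 1→Period 2:
ΣP(Period 2)Q(Period 1) = 393.72×2 + 2600.22×6 = 787.44 + 15601.32 = 16388.76
ΣP(Period 1)Q(Period 1) = 399.84×2 + 2610.95×6 = 799.68 + 15665.7 = 16465.38
link = 16388.76/16465.38 = 0.995347
Chained index = 100 × 0.872406 × 0.995347 = 86.8347

86.83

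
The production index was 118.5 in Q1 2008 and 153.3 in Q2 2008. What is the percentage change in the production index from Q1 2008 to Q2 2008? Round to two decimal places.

29.37%

Change = (153.3 − 118.5) / 118.5 × 100
       = 34.8 / 118.5 × 100 = 29.3671%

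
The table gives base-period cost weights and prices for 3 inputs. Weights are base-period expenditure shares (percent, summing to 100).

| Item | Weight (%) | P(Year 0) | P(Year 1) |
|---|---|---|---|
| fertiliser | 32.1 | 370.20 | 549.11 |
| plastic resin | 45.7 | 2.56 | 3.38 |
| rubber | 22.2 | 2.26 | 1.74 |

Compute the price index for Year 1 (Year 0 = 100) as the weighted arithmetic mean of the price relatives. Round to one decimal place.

125.0

fertiliser: 32.1 × (549.11/370.20) = 32.1 × 1.483279 = 47.6133
plastic resin: 45.7 × (3.38/2.56) = 45.7 × 1.320312 = 60.3383
rubber: 22.2 × (1.74/2.26) = 22.2 × 0.769912 = 17.0920
Index = Σ wᵢ·(p₁ᵢ/p₀ᵢ) = 47.6133 + 60.3383 + 17.0920 = 125.0436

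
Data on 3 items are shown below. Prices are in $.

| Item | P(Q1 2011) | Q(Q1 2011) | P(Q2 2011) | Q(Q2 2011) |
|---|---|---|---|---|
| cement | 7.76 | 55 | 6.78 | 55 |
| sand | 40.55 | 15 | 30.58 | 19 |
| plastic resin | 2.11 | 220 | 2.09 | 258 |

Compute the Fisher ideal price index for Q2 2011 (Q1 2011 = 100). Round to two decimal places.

85.93

Laspeyres component (base-period weights):
ΣP(Q2 2011)Q(Q1 2011) = 6.78×55 + 30.58×15 + 2.09×220 = 372.9 + 458.7 + 459.8 = 1291.4
ΣP(Q1 2011)Q(Q1 2011) = 7.76×55 + 40.55×15 + 2.11×220 = 426.8 + 608.25 + 464.2 = 1499.25
L = 1291.4 / 1499.25 × 100 = 86.1364
Paasche component (current-period weights):
ΣP(Q2 2011)Q(Q2 2011) = 6.78×55 + 30.58×19 + 2.09×258 = 372.9 + 581.02 + 539.22 = 1493.14
ΣP(Q1 2011)Q(Q2 2011) = 7.76×55 + 40.55×19 + 2.11×258 = 426.8 + 770.45 + 544.38 = 1741.63
P = 1493.14 / 1741.63 × 100 = 85.7323
Fisher = √(L × P) = √(86.1364 × 85.7323) = 85.9341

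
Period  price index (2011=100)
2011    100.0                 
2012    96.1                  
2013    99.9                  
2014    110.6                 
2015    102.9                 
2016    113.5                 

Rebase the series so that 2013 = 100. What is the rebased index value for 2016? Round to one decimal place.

113.6

Rebased(2016) = 113.5 / 99.9 × 100 = 113.6136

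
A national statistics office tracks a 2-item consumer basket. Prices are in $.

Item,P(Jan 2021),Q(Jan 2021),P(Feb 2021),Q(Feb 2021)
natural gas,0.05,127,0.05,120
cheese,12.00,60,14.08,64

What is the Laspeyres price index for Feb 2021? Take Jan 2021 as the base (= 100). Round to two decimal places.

117.18

Laspeyres price index uses base-period quantities as weights.
ΣP(Feb 2021)·Q(Jan 2021) = 0.05×127 + 14.08×60 = 6.35 + 844.8 = 851.15
ΣP(Jan 2021)·Q(Jan 2021) = 0.05×127 + 12.00×60 = 6.35 + 720 = 726.35
Index = 851.15 / 726.35 × 100 = 117.1818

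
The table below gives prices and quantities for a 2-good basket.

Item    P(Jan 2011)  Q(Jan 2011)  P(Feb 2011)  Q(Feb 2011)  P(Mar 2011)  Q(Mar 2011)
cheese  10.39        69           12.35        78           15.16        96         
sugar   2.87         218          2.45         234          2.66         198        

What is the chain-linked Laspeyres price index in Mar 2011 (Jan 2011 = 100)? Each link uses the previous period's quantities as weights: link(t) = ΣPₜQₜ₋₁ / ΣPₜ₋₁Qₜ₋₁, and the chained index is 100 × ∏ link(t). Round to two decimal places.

Link Jan 2011→Feb 2011:
ΣP(Feb 2011)Q(Jan 2011) = 12.35×69 + 2.45×218 = 852.15 + 534.1 = 1386.25
ΣP(Jan 2011)Q(Jan 2011) = 10.39×69 + 2.87×218 = 716.91 + 625.66 = 1342.57
link = 1386.25/1342.57 = 1.032535
Link Feb 2011→Mar 2011:
ΣP(Mar 2011)Q(Feb 2011) = 15.16×78 + 2.66×234 = 1182.48 + 622.44 = 1804.92
ΣP(Feb 2011)Q(Feb 2011) = 12.35×78 + 2.45×234 = 963.3 + 573.3 = 1536.6
link = 1804.92/1536.6 = 1.174619
Chained index = 100 × 1.032535 × 1.174619 = 121.2835

121.28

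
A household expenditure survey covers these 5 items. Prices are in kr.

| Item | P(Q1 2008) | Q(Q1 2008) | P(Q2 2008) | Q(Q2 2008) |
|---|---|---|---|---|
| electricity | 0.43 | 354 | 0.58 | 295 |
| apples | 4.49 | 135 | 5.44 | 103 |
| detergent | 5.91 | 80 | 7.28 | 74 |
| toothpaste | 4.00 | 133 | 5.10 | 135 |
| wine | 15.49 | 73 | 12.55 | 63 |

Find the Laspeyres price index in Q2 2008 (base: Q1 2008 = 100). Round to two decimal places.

107.69

Laspeyres price index uses base-period quantities as weights.
ΣP(Q2 2008)·Q(Q1 2008) = 0.58×354 + 5.44×135 + 7.28×80 + 5.10×133 + 12.55×73 = 205.32 + 734.4 + 582.4 + 678.3 + 916.15 = 3116.57
ΣP(Q1 2008)·Q(Q1 2008) = 0.43×354 + 4.49×135 + 5.91×80 + 4.00×133 + 15.49×73 = 152.22 + 606.15 + 472.8 + 532 + 1130.77 = 2893.94
Index = 3116.57 / 2893.94 × 100 = 107.6930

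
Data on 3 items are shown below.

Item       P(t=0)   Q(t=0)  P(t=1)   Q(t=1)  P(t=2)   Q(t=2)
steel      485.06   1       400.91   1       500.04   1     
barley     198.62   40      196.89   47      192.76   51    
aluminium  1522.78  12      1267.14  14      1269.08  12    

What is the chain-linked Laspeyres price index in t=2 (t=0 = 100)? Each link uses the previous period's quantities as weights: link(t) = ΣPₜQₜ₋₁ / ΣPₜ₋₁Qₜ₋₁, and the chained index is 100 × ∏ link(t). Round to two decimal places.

87.72

Link t=0→t=1:
ΣP(t=1)Q(t=0) = 400.91×1 + 196.89×40 + 1267.14×12 = 400.91 + 7875.6 + 15205.68 = 23482.19
ΣP(t=0)Q(t=0) = 485.06×1 + 198.62×40 + 1522.78×12 = 485.06 + 7944.8 + 18273.36 = 26703.22
link = 23482.19/26703.22 = 0.879377
Link t=1→t=2:
ΣP(t=2)Q(t=1) = 500.04×1 + 192.76×47 + 1269.08×14 = 500.04 + 9059.72 + 17767.12 = 27326.88
ΣP(t=1)Q(t=1) = 400.91×1 + 196.89×47 + 1267.14×14 = 400.91 + 9253.83 + 17739.96 = 27394.7
link = 27326.88/27394.7 = 0.997524
Chained index = 100 × 0.879377 × 0.997524 = 87.7200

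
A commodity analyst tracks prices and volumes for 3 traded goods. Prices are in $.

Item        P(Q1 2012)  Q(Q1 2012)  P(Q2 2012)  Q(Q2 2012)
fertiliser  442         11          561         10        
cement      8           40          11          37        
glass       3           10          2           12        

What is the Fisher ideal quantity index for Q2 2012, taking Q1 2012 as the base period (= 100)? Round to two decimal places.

Laspeyres component (base-period weights):
ΣP(Q1 2012)Q(Q2 2012) = 442×10 + 8×37 + 3×12 = 4420 + 296 + 36 = 4752
ΣP(Q1 2012)Q(Q1 2012) = 442×11 + 8×40 + 3×10 = 4862 + 320 + 30 = 5212
L = 4752 / 5212 × 100 = 91.1742
Paasche component (current-period weights):
ΣP(Q2 2012)Q(Q2 2012) = 561×10 + 11×37 + 2×12 = 5610 + 407 + 24 = 6041
ΣP(Q2 2012)Q(Q1 2012) = 561×11 + 11×40 + 2×10 = 6171 + 440 + 20 = 6631
P = 6041 / 6631 × 100 = 91.1024
Fisher = √(L × P) = √(91.1742 × 91.1024) = 91.1383

91.14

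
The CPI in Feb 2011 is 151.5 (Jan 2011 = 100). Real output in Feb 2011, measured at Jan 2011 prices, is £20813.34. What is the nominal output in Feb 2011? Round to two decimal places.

31532.21

Nominal = Real × (Index/100) = 20813.34 × (151.5/100)
        = 20813.34 × 1.515 = 31532.2101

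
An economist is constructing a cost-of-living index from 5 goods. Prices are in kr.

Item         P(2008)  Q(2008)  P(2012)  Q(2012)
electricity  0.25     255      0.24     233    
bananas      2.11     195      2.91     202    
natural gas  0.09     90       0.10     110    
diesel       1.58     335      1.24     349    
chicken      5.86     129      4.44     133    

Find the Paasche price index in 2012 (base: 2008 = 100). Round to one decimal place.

91.9

Paasche price index uses current-period quantities as weights.
ΣP(2012)·Q(2012) = 0.24×233 + 2.91×202 + 0.10×110 + 1.24×349 + 4.44×133 = 55.92 + 587.82 + 11 + 432.76 + 590.52 = 1678.02
ΣP(2008)·Q(2012) = 0.25×233 + 2.11×202 + 0.09×110 + 1.58×349 + 5.86×133 = 58.25 + 426.22 + 9.9 + 551.42 + 779.38 = 1825.17
Index = 1678.02 / 1825.17 × 100 = 91.9377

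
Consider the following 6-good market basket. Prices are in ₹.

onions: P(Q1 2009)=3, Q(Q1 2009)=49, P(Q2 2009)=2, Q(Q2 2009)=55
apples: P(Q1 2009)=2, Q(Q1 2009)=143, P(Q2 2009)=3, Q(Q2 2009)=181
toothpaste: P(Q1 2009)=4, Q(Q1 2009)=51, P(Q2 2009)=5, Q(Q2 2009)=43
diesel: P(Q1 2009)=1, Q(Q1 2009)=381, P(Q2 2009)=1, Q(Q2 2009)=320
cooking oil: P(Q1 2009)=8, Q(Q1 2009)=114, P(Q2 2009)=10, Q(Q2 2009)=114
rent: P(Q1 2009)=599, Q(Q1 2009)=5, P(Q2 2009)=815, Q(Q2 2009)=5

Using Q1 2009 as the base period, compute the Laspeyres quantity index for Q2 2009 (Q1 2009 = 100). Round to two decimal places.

Laspeyres quantity index uses base-period prices as weights.
ΣP(Q1 2009)·Q(Q2 2009) = 3×55 + 2×181 + 4×43 + 1×320 + 8×114 + 599×5 = 165 + 362 + 172 + 320 + 912 + 2995 = 4926
ΣP(Q1 2009)·Q(Q1 2009) = 3×49 + 2×143 + 4×51 + 1×381 + 8×114 + 599×5 = 147 + 286 + 204 + 381 + 912 + 2995 = 4925
Index = 4926 / 4925 × 100 = 100.0203

100.02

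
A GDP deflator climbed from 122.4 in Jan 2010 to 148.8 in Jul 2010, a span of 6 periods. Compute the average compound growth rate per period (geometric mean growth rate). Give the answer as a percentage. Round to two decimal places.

3.31%

Growth factor = (148.8/122.4)^(1/6) = (1.215686)^(1/6) = 1.033087
Growth rate = 1.033087 − 1 = 0.033087 = 3.3087%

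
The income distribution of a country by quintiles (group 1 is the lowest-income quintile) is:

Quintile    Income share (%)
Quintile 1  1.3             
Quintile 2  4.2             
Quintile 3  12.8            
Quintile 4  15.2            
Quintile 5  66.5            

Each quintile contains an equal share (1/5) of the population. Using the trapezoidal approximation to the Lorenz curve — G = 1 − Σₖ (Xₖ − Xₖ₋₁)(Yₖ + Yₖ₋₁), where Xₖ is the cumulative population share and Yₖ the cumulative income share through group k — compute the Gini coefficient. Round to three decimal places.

Cumulative income shares Yₖ: 0.0130, 0.0550, 0.1830, 0.3350, 1.0000
Σ (Xₖ−Xₖ₋₁)(Yₖ+Yₖ₋₁) = (1/5)(0.0130+0.0000) + (1/5)(0.0550+0.0130) + (1/5)(0.1830+0.0550) + (1/5)(0.3350+0.1830) + (1/5)(1.0000+0.3350)
  = 0.0026 + 0.0136 + 0.0476 + 0.1036 + 0.2670 = 0.4344
G = 1 − 0.4344 = 0.5656

0.566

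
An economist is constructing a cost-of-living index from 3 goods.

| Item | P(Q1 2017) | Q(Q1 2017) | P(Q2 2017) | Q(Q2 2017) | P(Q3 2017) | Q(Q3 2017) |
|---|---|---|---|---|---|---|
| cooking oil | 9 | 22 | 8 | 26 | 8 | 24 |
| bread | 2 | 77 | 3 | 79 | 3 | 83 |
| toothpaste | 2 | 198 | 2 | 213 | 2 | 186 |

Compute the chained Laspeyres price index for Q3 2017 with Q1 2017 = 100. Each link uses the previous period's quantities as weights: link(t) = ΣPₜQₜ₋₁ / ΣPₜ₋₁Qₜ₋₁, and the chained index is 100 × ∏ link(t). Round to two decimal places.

107.35

Link Q1 2017→Q2 2017:
ΣP(Q2 2017)Q(Q1 2017) = 8×22 + 3×77 + 2×198 = 176 + 231 + 396 = 803
ΣP(Q1 2017)Q(Q1 2017) = 9×22 + 2×77 + 2×198 = 198 + 154 + 396 = 748
link = 803/748 = 1.073529
Link Q2 2017→Q3 2017:
ΣP(Q3 2017)Q(Q2 2017) = 8×26 + 3×79 + 2×213 = 208 + 237 + 426 = 871
ΣP(Q2 2017)Q(Q2 2017) = 8×26 + 3×79 + 2×213 = 208 + 237 + 426 = 871
link = 871/871 = 1.000000
Chained index = 100 × 1.073529 × 1.000000 = 107.3529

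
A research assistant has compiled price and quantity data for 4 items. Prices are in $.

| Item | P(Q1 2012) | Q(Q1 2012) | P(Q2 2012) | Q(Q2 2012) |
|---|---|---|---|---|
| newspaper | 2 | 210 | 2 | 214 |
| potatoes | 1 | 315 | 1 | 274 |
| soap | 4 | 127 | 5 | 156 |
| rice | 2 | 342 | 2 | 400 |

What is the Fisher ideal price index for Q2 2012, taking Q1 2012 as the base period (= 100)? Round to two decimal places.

Laspeyres component (base-period weights):
ΣP(Q2 2012)Q(Q1 2012) = 2×210 + 1×315 + 5×127 + 2×342 = 420 + 315 + 635 + 684 = 2054
ΣP(Q1 2012)Q(Q1 2012) = 2×210 + 1×315 + 4×127 + 2×342 = 420 + 315 + 508 + 684 = 1927
L = 2054 / 1927 × 100 = 106.5906
Paasche component (current-period weights):
ΣP(Q2 2012)Q(Q2 2012) = 2×214 + 1×274 + 5×156 + 2×400 = 428 + 274 + 780 + 800 = 2282
ΣP(Q1 2012)Q(Q2 2012) = 2×214 + 1×274 + 4×156 + 2×400 = 428 + 274 + 624 + 800 = 2126
P = 2282 / 2126 × 100 = 107.3377
Fisher = √(L × P) = √(106.5906 × 107.3377) = 106.9635

106.96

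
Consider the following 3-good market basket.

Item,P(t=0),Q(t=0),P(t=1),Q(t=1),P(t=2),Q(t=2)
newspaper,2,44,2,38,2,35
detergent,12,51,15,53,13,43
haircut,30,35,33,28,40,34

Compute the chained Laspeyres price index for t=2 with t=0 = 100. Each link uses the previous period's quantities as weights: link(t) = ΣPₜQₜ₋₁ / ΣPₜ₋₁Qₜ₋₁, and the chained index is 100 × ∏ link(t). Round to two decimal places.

Link t=0→t=1:
ΣP(t=1)Q(t=0) = 2×44 + 15×51 + 33×35 = 88 + 765 + 1155 = 2008
ΣP(t=0)Q(t=0) = 2×44 + 12×51 + 30×35 = 88 + 612 + 1050 = 1750
link = 2008/1750 = 1.147429
Link t=1→t=2:
ΣP(t=2)Q(t=1) = 2×38 + 13×53 + 40×28 = 76 + 689 + 1120 = 1885
ΣP(t=1)Q(t=1) = 2×38 + 15×53 + 33×28 = 76 + 795 + 924 = 1795
link = 1885/1795 = 1.050139
Chained index = 100 × 1.147429 × 1.050139 = 120.4960

120.50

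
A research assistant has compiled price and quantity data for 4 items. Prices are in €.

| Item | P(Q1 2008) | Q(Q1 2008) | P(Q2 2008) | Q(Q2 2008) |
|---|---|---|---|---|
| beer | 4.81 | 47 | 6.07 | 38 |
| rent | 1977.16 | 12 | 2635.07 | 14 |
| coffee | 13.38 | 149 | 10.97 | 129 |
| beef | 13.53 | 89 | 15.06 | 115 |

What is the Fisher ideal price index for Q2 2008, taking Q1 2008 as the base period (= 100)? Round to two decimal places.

128.88

Laspeyres component (base-period weights):
ΣP(Q2 2008)Q(Q1 2008) = 6.07×47 + 2635.07×12 + 10.97×149 + 15.06×89 = 285.29 + 31620.84 + 1634.53 + 1340.34 = 34881
ΣP(Q1 2008)Q(Q1 2008) = 4.81×47 + 1977.16×12 + 13.38×149 + 13.53×89 = 226.07 + 23725.92 + 1993.62 + 1204.17 = 27149.78
L = 34881 / 27149.78 × 100 = 128.4762
Paasche component (current-period weights):
ΣP(Q2 2008)Q(Q2 2008) = 6.07×38 + 2635.07×14 + 10.97×129 + 15.06×115 = 230.66 + 36890.98 + 1415.13 + 1731.9 = 40268.67
ΣP(Q1 2008)Q(Q2 2008) = 4.81×38 + 1977.16×14 + 13.38×129 + 13.53×115 = 182.78 + 27680.24 + 1726.02 + 1555.95 = 31144.99
P = 40268.67 / 31144.99 × 100 = 129.2942
Fisher = √(L × P) = √(128.4762 × 129.2942) = 128.8845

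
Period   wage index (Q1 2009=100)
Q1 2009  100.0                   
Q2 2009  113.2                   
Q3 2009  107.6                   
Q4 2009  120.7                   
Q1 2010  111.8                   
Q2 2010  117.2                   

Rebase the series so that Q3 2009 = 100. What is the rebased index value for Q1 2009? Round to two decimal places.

Rebased(Q1 2009) = 100.0 / 107.6 × 100 = 92.9368

92.94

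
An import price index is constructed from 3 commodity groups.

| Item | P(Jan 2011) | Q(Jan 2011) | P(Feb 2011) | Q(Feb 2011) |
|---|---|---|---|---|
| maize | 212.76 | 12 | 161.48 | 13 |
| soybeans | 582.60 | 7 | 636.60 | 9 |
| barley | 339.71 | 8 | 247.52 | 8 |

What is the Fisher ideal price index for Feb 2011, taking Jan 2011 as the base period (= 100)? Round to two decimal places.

90.50

Laspeyres component (base-period weights):
ΣP(Feb 2011)Q(Jan 2011) = 161.48×12 + 636.60×7 + 247.52×8 = 1937.76 + 4456.2 + 1980.16 = 8374.12
ΣP(Jan 2011)Q(Jan 2011) = 212.76×12 + 582.60×7 + 339.71×8 = 2553.12 + 4078.2 + 2717.68 = 9349
L = 8374.12 / 9349 × 100 = 89.5724
Paasche component (current-period weights):
ΣP(Feb 2011)Q(Feb 2011) = 161.48×13 + 636.60×9 + 247.52×8 = 2099.24 + 5729.4 + 1980.16 = 9808.8
ΣP(Jan 2011)Q(Feb 2011) = 212.76×13 + 582.60×9 + 339.71×8 = 2765.88 + 5243.4 + 2717.68 = 10726.96
P = 9808.8 / 10726.96 × 100 = 91.4406
Fisher = √(L × P) = √(89.5724 × 91.4406) = 90.5017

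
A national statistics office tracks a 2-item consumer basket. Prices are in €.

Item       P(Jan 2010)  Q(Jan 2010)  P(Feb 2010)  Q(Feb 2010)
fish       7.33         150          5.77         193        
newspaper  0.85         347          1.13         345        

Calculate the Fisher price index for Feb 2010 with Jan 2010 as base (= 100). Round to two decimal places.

89.10

Laspeyres component (base-period weights):
ΣP(Feb 2010)Q(Jan 2010) = 5.77×150 + 1.13×347 = 865.5 + 392.11 = 1257.61
ΣP(Jan 2010)Q(Jan 2010) = 7.33×150 + 0.85×347 = 1099.5 + 294.95 = 1394.45
L = 1257.61 / 1394.45 × 100 = 90.1868
Paasche component (current-period weights):
ΣP(Feb 2010)Q(Feb 2010) = 5.77×193 + 1.13×345 = 1113.61 + 389.85 = 1503.46
ΣP(Jan 2010)Q(Feb 2010) = 7.33×193 + 0.85×345 = 1414.69 + 293.25 = 1707.94
P = 1503.46 / 1707.94 × 100 = 88.0277
Fisher = √(L × P) = √(90.1868 × 88.0277) = 89.1007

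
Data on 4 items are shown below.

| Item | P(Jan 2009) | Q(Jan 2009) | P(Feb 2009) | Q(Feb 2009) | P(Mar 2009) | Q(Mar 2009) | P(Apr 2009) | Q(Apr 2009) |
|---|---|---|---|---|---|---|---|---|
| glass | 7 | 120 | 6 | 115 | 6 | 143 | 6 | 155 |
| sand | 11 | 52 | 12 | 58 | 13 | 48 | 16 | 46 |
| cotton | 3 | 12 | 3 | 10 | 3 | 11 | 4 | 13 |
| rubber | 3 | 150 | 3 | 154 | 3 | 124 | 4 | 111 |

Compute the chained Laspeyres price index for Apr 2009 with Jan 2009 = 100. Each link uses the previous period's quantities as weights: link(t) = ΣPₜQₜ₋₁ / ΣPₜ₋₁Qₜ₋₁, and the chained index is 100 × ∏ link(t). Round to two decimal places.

Link Jan 2009→Feb 2009:
ΣP(Feb 2009)Q(Jan 2009) = 6×120 + 12×52 + 3×12 + 3×150 = 720 + 624 + 36 + 450 = 1830
ΣP(Jan 2009)Q(Jan 2009) = 7×120 + 11×52 + 3×12 + 3×150 = 840 + 572 + 36 + 450 = 1898
link = 1830/1898 = 0.964173
Link Feb 2009→Mar 2009:
ΣP(Mar 2009)Q(Feb 2009) = 6×115 + 13×58 + 3×10 + 3×154 = 690 + 754 + 30 + 462 = 1936
ΣP(Feb 2009)Q(Feb 2009) = 6×115 + 12×58 + 3×10 + 3×154 = 690 + 696 + 30 + 462 = 1878
link = 1936/1878 = 1.030884
Link Mar 2009→Apr 2009:
ΣP(Apr 2009)Q(Mar 2009) = 6×143 + 16×48 + 4×11 + 4×124 = 858 + 768 + 44 + 496 = 2166
ΣP(Mar 2009)Q(Mar 2009) = 6×143 + 13×48 + 3×11 + 3×124 = 858 + 624 + 33 + 372 = 1887
link = 2166/1887 = 1.147854
Chained index = 100 × 0.964173 × 1.030884 × 1.147854 = 114.0910

114.09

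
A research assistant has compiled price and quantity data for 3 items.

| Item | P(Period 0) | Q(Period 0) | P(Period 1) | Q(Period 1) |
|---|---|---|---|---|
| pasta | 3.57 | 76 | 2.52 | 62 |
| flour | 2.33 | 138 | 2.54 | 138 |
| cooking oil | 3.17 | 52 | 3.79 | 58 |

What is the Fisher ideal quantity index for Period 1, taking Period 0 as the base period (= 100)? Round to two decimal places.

97.10

Laspeyres component (base-period weights):
ΣP(Period 0)Q(Period 1) = 3.57×62 + 2.33×138 + 3.17×58 = 221.34 + 321.54 + 183.86 = 726.74
ΣP(Period 0)Q(Period 0) = 3.57×76 + 2.33×138 + 3.17×52 = 271.32 + 321.54 + 164.84 = 757.7
L = 726.74 / 757.7 × 100 = 95.9140
Paasche component (current-period weights):
ΣP(Period 1)Q(Period 1) = 2.52×62 + 2.54×138 + 3.79×58 = 156.24 + 350.52 + 219.82 = 726.58
ΣP(Period 1)Q(Period 0) = 2.52×76 + 2.54×138 + 3.79×52 = 191.52 + 350.52 + 197.08 = 739.12
P = 726.58 / 739.12 × 100 = 98.3034
Fisher = √(L × P) = √(95.9140 × 98.3034) = 97.1013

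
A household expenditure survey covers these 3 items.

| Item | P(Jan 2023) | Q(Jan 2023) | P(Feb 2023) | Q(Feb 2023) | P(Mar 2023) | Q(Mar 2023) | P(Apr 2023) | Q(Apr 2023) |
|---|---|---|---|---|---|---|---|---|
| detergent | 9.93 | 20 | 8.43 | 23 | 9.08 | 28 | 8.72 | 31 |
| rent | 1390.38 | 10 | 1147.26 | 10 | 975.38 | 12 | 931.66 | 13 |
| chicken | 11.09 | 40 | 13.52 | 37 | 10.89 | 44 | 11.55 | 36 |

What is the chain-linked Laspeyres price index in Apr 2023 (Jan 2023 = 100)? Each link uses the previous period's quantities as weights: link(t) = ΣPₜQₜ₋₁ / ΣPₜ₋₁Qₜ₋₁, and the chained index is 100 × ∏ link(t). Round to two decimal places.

Link Jan 2023→Feb 2023:
ΣP(Feb 2023)Q(Jan 2023) = 8.43×20 + 1147.26×10 + 13.52×40 = 168.6 + 11472.6 + 540.8 = 12182
ΣP(Jan 2023)Q(Jan 2023) = 9.93×20 + 1390.38×10 + 11.09×40 = 198.6 + 13903.8 + 443.6 = 14546
link = 12182/14546 = 0.837481
Link Feb 2023→Mar 2023:
ΣP(Mar 2023)Q(Feb 2023) = 9.08×23 + 975.38×10 + 10.89×37 = 208.84 + 9753.8 + 402.93 = 10365.57
ΣP(Feb 2023)Q(Feb 2023) = 8.43×23 + 1147.26×10 + 13.52×37 = 193.89 + 11472.6 + 500.24 = 12166.73
link = 10365.57/12166.73 = 0.851960
Link Mar 2023→Apr 2023:
ΣP(Apr 2023)Q(Mar 2023) = 8.72×28 + 931.66×12 + 11.55×44 = 244.16 + 11179.92 + 508.2 = 11932.28
ΣP(Mar 2023)Q(Mar 2023) = 9.08×28 + 975.38×12 + 10.89×44 = 254.24 + 11704.56 + 479.16 = 12437.96
link = 11932.28/12437.96 = 0.959344
Chained index = 100 × 0.837481 × 0.851960 × 0.959344 = 68.4492

68.45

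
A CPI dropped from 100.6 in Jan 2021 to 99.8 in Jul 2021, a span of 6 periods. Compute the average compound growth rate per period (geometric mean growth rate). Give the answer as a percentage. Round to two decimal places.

-0.13%

Growth factor = (99.8/100.6)^(1/6) = (0.992048)^(1/6) = 0.998670
Growth rate = 0.998670 − 1 = -0.001330 = -0.1330%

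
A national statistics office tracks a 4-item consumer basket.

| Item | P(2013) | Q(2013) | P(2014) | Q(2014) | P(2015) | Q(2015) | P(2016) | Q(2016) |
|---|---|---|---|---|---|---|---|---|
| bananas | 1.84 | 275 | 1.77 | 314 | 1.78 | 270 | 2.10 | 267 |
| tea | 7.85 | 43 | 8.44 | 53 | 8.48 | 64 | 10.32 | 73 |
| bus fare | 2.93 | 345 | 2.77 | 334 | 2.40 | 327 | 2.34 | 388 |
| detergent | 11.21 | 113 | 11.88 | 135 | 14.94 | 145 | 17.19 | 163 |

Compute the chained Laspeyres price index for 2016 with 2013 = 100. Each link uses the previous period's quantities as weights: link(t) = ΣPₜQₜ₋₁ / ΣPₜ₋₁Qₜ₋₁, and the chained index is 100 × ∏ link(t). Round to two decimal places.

123.31

Link 2013→2014:
ΣP(2014)Q(2013) = 1.77×275 + 8.44×43 + 2.77×345 + 11.88×113 = 486.75 + 362.92 + 955.65 + 1342.44 = 3147.76
ΣP(2013)Q(2013) = 1.84×275 + 7.85×43 + 2.93×345 + 11.21×113 = 506 + 337.55 + 1010.85 + 1266.73 = 3121.13
link = 3147.76/3121.13 = 1.008532
Link 2014→2015:
ΣP(2015)Q(2014) = 1.78×314 + 8.48×53 + 2.40×334 + 14.94×135 = 558.92 + 449.44 + 801.6 + 2016.9 = 3826.86
ΣP(2014)Q(2014) = 1.77×314 + 8.44×53 + 2.77×334 + 11.88×135 = 555.78 + 447.32 + 925.18 + 1603.8 = 3532.08
link = 3826.86/3532.08 = 1.083458
Link 2015→2016:
ΣP(2016)Q(2015) = 2.10×270 + 10.32×64 + 2.34×327 + 17.19×145 = 567 + 660.48 + 765.18 + 2492.55 = 4485.21
ΣP(2015)Q(2015) = 1.78×270 + 8.48×64 + 2.40×327 + 14.94×145 = 480.6 + 542.72 + 784.8 + 2166.3 = 3974.42
link = 4485.21/3974.42 = 1.128519
Chained index = 100 × 1.008532 × 1.083458 × 1.128519 = 123.3136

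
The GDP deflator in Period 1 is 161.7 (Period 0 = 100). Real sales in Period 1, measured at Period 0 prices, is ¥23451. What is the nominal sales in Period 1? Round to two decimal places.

37920.27

Nominal = Real × (Index/100) = 23451 × (161.7/100)
        = 23451 × 1.617 = 37920.2670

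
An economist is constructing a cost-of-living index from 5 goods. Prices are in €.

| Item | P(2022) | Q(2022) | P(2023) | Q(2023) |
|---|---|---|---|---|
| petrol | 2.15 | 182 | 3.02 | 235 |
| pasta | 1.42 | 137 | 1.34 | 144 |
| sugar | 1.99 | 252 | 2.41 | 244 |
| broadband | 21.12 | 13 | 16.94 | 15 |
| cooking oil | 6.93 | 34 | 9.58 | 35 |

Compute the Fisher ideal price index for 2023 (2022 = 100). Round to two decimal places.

118.32

Laspeyres component (base-period weights):
ΣP(2023)Q(2022) = 3.02×182 + 1.34×137 + 2.41×252 + 16.94×13 + 9.58×34 = 549.64 + 183.58 + 607.32 + 220.22 + 325.72 = 1886.48
ΣP(2022)Q(2022) = 2.15×182 + 1.42×137 + 1.99×252 + 21.12×13 + 6.93×34 = 391.3 + 194.54 + 501.48 + 274.56 + 235.62 = 1597.5
L = 1886.48 / 1597.5 × 100 = 118.0895
Paasche component (current-period weights):
ΣP(2023)Q(2023) = 3.02×235 + 1.34×144 + 2.41×244 + 16.94×15 + 9.58×35 = 709.7 + 192.96 + 588.04 + 254.1 + 335.3 = 2080.1
ΣP(2022)Q(2023) = 2.15×235 + 1.42×144 + 1.99×244 + 21.12×15 + 6.93×35 = 505.25 + 204.48 + 485.56 + 316.8 + 242.55 = 1754.64
P = 2080.1 / 1754.64 × 100 = 118.5485
Fisher = √(L × P) = √(118.0895 × 118.5485) = 118.3188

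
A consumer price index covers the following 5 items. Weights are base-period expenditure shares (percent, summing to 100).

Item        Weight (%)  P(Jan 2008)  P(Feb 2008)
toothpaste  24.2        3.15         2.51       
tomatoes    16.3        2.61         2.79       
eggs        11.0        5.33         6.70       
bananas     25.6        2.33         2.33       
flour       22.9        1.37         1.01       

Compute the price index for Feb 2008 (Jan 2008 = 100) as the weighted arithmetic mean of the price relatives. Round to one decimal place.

toothpaste: 24.2 × (2.51/3.15) = 24.2 × 0.796825 = 19.2832
tomatoes: 16.3 × (2.79/2.61) = 16.3 × 1.068966 = 17.4241
eggs: 11.0 × (6.70/5.33) = 11.0 × 1.257036 = 13.8274
bananas: 25.6 × (2.33/2.33) = 25.6 × 1.000000 = 25.6000
flour: 22.9 × (1.01/1.37) = 22.9 × 0.737226 = 16.8825
Index = Σ wᵢ·(p₁ᵢ/p₀ᵢ) = 19.2832 + 17.4241 + 13.8274 + 25.6000 + 16.8825 = 93.0172

93.0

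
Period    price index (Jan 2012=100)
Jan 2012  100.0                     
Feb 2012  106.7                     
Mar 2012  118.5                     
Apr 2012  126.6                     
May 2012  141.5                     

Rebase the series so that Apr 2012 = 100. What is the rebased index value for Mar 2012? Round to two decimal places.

Rebased(Mar 2012) = 118.5 / 126.6 × 100 = 93.6019

93.60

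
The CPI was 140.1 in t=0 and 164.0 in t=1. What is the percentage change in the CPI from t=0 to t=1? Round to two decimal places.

17.06%

Change = (164.0 − 140.1) / 140.1 × 100
       = 23.9 / 140.1 × 100 = 17.0592%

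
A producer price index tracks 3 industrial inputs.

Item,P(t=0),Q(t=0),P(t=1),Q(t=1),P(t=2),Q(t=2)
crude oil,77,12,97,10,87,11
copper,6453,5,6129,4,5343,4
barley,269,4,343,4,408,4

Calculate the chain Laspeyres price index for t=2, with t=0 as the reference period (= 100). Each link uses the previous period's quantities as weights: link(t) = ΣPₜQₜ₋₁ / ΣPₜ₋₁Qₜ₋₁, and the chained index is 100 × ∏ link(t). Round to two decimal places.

Link t=0→t=1:
ΣP(t=1)Q(t=0) = 97×12 + 6129×5 + 343×4 = 1164 + 30645 + 1372 = 33181
ΣP(t=0)Q(t=0) = 77×12 + 6453×5 + 269×4 = 924 + 32265 + 1076 = 34265
link = 33181/34265 = 0.968364
Link t=1→t=2:
ΣP(t=2)Q(t=1) = 87×10 + 5343×4 + 408×4 = 870 + 21372 + 1632 = 23874
ΣP(t=1)Q(t=1) = 97×10 + 6129×4 + 343×4 = 970 + 24516 + 1372 = 26858
link = 23874/26858 = 0.888897
Chained index = 100 × 0.968364 × 0.888897 = 86.0776

86.08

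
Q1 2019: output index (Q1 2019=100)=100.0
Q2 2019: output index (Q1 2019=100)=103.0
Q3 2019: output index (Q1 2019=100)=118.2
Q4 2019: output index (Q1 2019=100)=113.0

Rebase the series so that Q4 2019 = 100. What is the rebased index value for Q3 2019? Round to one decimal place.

104.6

Rebased(Q3 2019) = 118.2 / 113.0 × 100 = 104.6018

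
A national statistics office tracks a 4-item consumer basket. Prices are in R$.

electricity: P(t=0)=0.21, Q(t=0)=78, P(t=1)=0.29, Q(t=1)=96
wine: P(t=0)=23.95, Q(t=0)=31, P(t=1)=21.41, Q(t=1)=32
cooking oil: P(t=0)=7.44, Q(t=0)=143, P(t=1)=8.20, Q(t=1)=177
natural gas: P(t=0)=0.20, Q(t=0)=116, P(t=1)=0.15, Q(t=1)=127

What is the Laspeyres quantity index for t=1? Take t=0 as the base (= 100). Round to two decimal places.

115.32

Laspeyres quantity index uses base-period prices as weights.
ΣP(t=0)·Q(t=1) = 0.21×96 + 23.95×32 + 7.44×177 + 0.20×127 = 20.16 + 766.4 + 1316.88 + 25.4 = 2128.84
ΣP(t=0)·Q(t=0) = 0.21×78 + 23.95×31 + 7.44×143 + 0.20×116 = 16.38 + 742.45 + 1063.92 + 23.2 = 1845.95
Index = 2128.84 / 1845.95 × 100 = 115.3249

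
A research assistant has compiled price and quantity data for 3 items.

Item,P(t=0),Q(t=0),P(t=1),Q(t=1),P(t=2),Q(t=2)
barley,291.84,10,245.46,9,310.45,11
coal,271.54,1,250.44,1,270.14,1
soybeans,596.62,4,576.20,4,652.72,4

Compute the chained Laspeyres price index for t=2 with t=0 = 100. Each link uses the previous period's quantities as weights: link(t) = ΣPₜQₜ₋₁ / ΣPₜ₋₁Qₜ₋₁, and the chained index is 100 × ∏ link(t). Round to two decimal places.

Link t=0→t=1:
ΣP(t=1)Q(t=0) = 245.46×10 + 250.44×1 + 576.20×4 = 2454.6 + 250.44 + 2304.8 = 5009.84
ΣP(t=0)Q(t=0) = 291.84×10 + 271.54×1 + 596.62×4 = 2918.4 + 271.54 + 2386.48 = 5576.42
link = 5009.84/5576.42 = 0.898397
Link t=1→t=2:
ΣP(t=2)Q(t=1) = 310.45×9 + 270.14×1 + 652.72×4 = 2794.05 + 270.14 + 2610.88 = 5675.07
ΣP(t=1)Q(t=1) = 245.46×9 + 250.44×1 + 576.20×4 = 2209.14 + 250.44 + 2304.8 = 4764.38
link = 5675.07/4764.38 = 1.191146
Chained index = 100 × 0.898397 × 1.191146 = 107.0122

107.01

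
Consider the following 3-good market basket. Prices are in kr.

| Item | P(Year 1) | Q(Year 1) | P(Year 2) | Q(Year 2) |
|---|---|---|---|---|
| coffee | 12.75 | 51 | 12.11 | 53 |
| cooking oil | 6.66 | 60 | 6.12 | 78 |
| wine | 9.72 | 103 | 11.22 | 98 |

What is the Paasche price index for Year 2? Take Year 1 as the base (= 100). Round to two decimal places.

103.30

Paasche price index uses current-period quantities as weights.
ΣP(Year 2)·Q(Year 2) = 12.11×53 + 6.12×78 + 11.22×98 = 641.83 + 477.36 + 1099.56 = 2218.75
ΣP(Year 1)·Q(Year 2) = 12.75×53 + 6.66×78 + 9.72×98 = 675.75 + 519.48 + 952.56 = 2147.79
Index = 2218.75 / 2147.79 × 100 = 103.3039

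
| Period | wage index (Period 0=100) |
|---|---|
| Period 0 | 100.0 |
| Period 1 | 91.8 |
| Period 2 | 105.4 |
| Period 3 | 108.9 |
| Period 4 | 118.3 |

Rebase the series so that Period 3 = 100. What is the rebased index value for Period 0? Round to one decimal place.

91.8

Rebased(Period 0) = 100.0 / 108.9 × 100 = 91.8274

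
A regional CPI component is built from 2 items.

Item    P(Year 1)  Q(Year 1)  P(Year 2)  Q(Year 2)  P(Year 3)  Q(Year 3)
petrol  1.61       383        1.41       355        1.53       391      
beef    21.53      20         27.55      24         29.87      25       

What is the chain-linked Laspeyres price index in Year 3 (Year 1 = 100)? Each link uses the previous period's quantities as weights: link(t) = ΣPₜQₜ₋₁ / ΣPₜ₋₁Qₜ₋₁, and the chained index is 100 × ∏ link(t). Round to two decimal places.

113.00

Link Year 1→Year 2:
ΣP(Year 2)Q(Year 1) = 1.41×383 + 27.55×20 = 540.03 + 551 = 1091.03
ΣP(Year 1)Q(Year 1) = 1.61×383 + 21.53×20 = 616.63 + 430.6 = 1047.23
link = 1091.03/1047.23 = 1.041825
Link Year 2→Year 3:
ΣP(Year 3)Q(Year 2) = 1.53×355 + 29.87×24 = 543.15 + 716.88 = 1260.03
ΣP(Year 2)Q(Year 2) = 1.41×355 + 27.55×24 = 500.55 + 661.2 = 1161.75
link = 1260.03/1161.75 = 1.084597
Chained index = 100 × 1.041825 × 1.084597 = 112.9959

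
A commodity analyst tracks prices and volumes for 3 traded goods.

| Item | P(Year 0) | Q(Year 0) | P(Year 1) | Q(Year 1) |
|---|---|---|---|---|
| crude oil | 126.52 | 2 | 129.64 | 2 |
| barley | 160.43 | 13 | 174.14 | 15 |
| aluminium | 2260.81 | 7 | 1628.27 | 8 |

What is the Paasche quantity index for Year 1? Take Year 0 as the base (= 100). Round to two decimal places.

Paasche quantity index uses current-period prices as weights.
ΣP(Year 1)·Q(Year 1) = 129.64×2 + 174.14×15 + 1628.27×8 = 259.28 + 2612.1 + 13026.16 = 15897.54
ΣP(Year 1)·Q(Year 0) = 129.64×2 + 174.14×13 + 1628.27×7 = 259.28 + 2263.82 + 11397.89 = 13920.99
Index = 15897.54 / 13920.99 × 100 = 114.1983

114.20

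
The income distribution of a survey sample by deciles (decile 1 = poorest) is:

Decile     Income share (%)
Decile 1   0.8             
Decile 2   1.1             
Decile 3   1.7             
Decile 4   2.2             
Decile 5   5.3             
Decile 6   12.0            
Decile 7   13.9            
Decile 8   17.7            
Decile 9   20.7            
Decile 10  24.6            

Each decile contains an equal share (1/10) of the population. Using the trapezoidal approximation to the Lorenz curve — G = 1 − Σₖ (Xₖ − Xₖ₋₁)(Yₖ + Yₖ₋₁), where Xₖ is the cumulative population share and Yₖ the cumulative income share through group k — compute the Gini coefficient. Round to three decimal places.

0.473

Cumulative income shares Yₖ: 0.0080, 0.0190, 0.0360, 0.0580, 0.1110, 0.2310, 0.3700, 0.5470, 0.7540, 1.0000
Σ (Xₖ−Xₖ₋₁)(Yₖ+Yₖ₋₁) = (1/10)(0.0080+0.0000) + (1/10)(0.0190+0.0080) + (1/10)(0.0360+0.0190) + (1/10)(0.0580+0.0360) + (1/10)(0.1110+0.0580) + (1/10)(0.2310+0.1110) + (1/10)(0.3700+0.2310) + (1/10)(0.5470+0.3700) + (1/10)(0.7540+0.5470) + (1/10)(1.0000+0.7540)
  = 0.0008 + 0.0027 + 0.0055 + 0.0094 + 0.0169 + 0.0342 + 0.0601 + 0.0917 + 0.1301 + 0.1754 = 0.5268
G = 1 − 0.5268 = 0.4732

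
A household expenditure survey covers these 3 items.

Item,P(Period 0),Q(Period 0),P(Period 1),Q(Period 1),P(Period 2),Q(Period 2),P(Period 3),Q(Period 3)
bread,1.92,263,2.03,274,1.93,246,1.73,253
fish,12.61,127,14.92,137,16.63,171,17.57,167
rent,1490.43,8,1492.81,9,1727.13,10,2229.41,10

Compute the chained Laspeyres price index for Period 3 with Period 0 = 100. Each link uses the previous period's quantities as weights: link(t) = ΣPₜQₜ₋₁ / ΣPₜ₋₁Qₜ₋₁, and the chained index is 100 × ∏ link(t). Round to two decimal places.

146.46

Link Period 0→Period 1:
ΣP(Period 1)Q(Period 0) = 2.03×263 + 14.92×127 + 1492.81×8 = 533.89 + 1894.84 + 11942.48 = 14371.21
ΣP(Period 0)Q(Period 0) = 1.92×263 + 12.61×127 + 1490.43×8 = 504.96 + 1601.47 + 11923.44 = 14029.87
link = 14371.21/14029.87 = 1.024330
Link Period 1→Period 2:
ΣP(Period 2)Q(Period 1) = 1.93×274 + 16.63×137 + 1727.13×9 = 528.82 + 2278.31 + 15544.17 = 18351.3
ΣP(Period 1)Q(Period 1) = 2.03×274 + 14.92×137 + 1492.81×9 = 556.22 + 2044.04 + 13435.29 = 16035.55
link = 18351.3/16035.55 = 1.144414
Link Period 2→Period 3:
ΣP(Period 3)Q(Period 2) = 1.73×246 + 17.57×171 + 2229.41×10 = 425.58 + 3004.47 + 22294.1 = 25724.15
ΣP(Period 2)Q(Period 2) = 1.93×246 + 16.63×171 + 1727.13×10 = 474.78 + 2843.73 + 17271.3 = 20589.81
link = 25724.15/20589.81 = 1.249363
Chained index = 100 × 1.024330 × 1.144414 × 1.249363 = 146.4574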